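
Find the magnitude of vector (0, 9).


|u| = sqrt(0^2 + 9^2) = sqrt(81) = 9

9


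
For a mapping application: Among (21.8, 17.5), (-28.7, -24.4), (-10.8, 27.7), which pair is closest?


d(P0,P1) = 65.6191, d(P0,P2) = 34.1585, d(P1,P2) = 55.0892
Closest: P0 and P2

Closest pair: (21.8, 17.5) and (-10.8, 27.7), distance = 34.1585


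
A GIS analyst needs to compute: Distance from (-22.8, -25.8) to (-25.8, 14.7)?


dx=-3, dy=40.5
d^2 = (-3)^2 + 40.5^2 = 1649.25
d = sqrt(1649.25) = 40.611

40.611


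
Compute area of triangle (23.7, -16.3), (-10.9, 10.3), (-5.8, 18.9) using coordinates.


Area = |x_A(y_B-y_C) + x_B(y_C-y_A) + x_C(y_A-y_B)|/2
= |(-203.82) + (-383.68) + 154.28|/2
= 433.22/2 = 216.61

216.61


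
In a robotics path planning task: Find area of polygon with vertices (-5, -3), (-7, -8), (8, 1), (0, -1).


Shoelace sum: ((-5)*(-8) - (-7)*(-3)) + ((-7)*1 - 8*(-8)) + (8*(-1) - 0*1) + (0*(-3) - (-5)*(-1))
= 63
Area = |63|/2 = 31.5

31.5


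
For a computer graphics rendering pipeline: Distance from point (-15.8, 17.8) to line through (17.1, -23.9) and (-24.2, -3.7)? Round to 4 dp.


|cross product| = 1057.63
|line direction| = sqrt(2113.73) = 45.9753
Distance = 1057.63/sqrt(2113.73) = 23.0043

23.0043


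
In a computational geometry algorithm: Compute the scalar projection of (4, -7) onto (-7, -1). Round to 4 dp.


u.v = -21, |v| = sqrt(50) = 7.0711
Scalar projection = u.v / |v| = -21 / sqrt(50) = -2.9698

-2.9698


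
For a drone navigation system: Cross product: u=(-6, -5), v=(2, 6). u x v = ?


u x v = u_x*v_y - u_y*v_x = (-6)*6 - (-5)*2
= (-36) - (-10) = -26

-26


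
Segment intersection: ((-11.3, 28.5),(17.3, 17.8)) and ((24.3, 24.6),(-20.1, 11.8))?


Cross products: d1=-628.84, d2=212.32, d3=269.38, d4=-571.78
d1*d2 < 0 and d3*d4 < 0? yes

Yes, they intersect


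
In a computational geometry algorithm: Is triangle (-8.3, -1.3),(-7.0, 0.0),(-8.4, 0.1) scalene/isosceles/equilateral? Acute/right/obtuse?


Side lengths squared: AB^2=3.38, BC^2=1.97, CA^2=1.97
Sorted: [1.97, 1.97, 3.38]
By sides: Isosceles, By angles: Acute

Isosceles, Acute


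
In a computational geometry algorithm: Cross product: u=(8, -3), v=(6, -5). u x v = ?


u x v = u_x*v_y - u_y*v_x = 8*(-5) - (-3)*6
= (-40) - (-18) = -22

-22


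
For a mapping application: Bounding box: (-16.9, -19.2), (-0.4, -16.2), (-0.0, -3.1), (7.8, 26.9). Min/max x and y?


x range: [-16.9, 7.8]
y range: [-19.2, 26.9]
Bounding box: (-16.9,-19.2) to (7.8,26.9)

(-16.9,-19.2) to (7.8,26.9)


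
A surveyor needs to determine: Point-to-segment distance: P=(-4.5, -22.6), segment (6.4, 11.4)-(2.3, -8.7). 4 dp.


Project P onto AB: t = 1 (clamped to [0,1])
Closest point on segment: (2.3, -8.7)
Distance: 15.4742

15.4742


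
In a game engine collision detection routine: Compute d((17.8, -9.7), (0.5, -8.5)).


dx=-17.3, dy=1.2
d^2 = (-17.3)^2 + 1.2^2 = 300.73
d = sqrt(300.73) = 17.3416

17.3416


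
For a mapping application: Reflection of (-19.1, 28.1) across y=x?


Reflection over y=x: (x,y) -> (y,x)
(-19.1, 28.1) -> (28.1, -19.1)

(28.1, -19.1)


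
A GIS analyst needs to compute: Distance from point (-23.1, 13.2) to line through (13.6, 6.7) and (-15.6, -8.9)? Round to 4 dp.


|cross product| = 762.32
|line direction| = sqrt(1096) = 33.1059
Distance = 762.32/sqrt(1096) = 23.0267

23.0267


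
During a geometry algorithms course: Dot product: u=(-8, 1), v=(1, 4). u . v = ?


u . v = u_x*v_x + u_y*v_y = (-8)*1 + 1*4
= (-8) + 4 = -4

-4


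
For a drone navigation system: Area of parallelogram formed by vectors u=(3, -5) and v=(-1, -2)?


|u x v| = |3*(-2) - (-5)*(-1)|
= |(-6) - 5| = 11

11


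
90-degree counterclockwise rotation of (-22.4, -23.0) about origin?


90° CCW: (x,y) -> (-y, x)
(-22.4,-23) -> (23, -22.4)

(23, -22.4)


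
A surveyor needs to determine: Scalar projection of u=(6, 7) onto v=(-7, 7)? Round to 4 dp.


u.v = 7, |v| = sqrt(98) = 9.8995
Scalar projection = u.v / |v| = 7 / sqrt(98) = 0.7071

0.7071


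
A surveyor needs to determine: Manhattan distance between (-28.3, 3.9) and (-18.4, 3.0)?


|(-28.3)-(-18.4)| + |3.9-3| = 9.9 + 0.9 = 10.8

10.8


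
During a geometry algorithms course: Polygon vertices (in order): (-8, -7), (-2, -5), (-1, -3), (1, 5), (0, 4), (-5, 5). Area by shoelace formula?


Shoelace sum: ((-8)*(-5) - (-2)*(-7)) + ((-2)*(-3) - (-1)*(-5)) + ((-1)*5 - 1*(-3)) + (1*4 - 0*5) + (0*5 - (-5)*4) + ((-5)*(-7) - (-8)*5)
= 124
Area = |124|/2 = 62

62


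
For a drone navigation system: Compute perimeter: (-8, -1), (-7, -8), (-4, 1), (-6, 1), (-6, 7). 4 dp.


Sides: (-8, -1)->(-7, -8): sqrt(50) = 7.071068, (-7, -8)->(-4, 1): sqrt(90) = 9.486833, (-4, 1)->(-6, 1): sqrt(4) = 2, (-6, 1)->(-6, 7): sqrt(36) = 6, (-6, 7)->(-8, -1): sqrt(68) = 8.246211
Sum = 32.804112
Perimeter = 32.8041

32.8041


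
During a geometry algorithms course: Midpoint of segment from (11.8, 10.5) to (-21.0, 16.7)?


M = ((11.8+(-21))/2, (10.5+16.7)/2)
= (-4.6, 13.6)

(-4.6, 13.6)


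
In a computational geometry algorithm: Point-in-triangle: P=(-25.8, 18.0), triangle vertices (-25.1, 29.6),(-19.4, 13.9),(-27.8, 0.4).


Cross products: AB x AP = -77.11, BC x BP = -120.84, CA x CP = -10.88
All same sign? yes

Yes, inside


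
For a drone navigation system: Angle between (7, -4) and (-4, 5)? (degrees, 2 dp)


u.v = -48, |u| = sqrt(65) = 8.0623, |v| = sqrt(41) = 6.4031
cos(theta) = u.v/(|u||v|) = -48/sqrt(2665) = -0.929807
theta = acos(-0.929807) = 158.4 degrees

158.4 degrees


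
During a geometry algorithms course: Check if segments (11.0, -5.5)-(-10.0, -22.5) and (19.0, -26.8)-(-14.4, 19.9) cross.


Cross products: d1=-337.82, d2=1210.68, d3=583.3, d4=-965.2
d1*d2 < 0 and d3*d4 < 0? yes

Yes, they intersect


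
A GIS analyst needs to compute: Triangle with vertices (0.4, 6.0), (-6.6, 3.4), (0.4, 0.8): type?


Side lengths squared: AB^2=55.76, BC^2=55.76, CA^2=27.04
Sorted: [27.04, 55.76, 55.76]
By sides: Isosceles, By angles: Acute

Isosceles, Acute


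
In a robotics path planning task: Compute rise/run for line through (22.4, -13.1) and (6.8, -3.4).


slope = (y2-y1)/(x2-x1) = ((-3.4)-(-13.1))/(6.8-22.4) = 9.7/(-15.6) = -0.6218

-0.6218


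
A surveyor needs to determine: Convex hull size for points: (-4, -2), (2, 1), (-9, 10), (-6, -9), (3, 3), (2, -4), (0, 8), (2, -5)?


Convex hull vertices (CCW): (-9, 10), (-6, -9), (2, -5), (3, 3), (0, 8)
Count = 5

5


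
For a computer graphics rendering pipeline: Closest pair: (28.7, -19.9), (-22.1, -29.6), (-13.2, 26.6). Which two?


d(P0,P1) = 51.7178, d(P0,P2) = 62.5928, d(P1,P2) = 56.9004
Closest: P0 and P1

Closest pair: (28.7, -19.9) and (-22.1, -29.6), distance = 51.7178


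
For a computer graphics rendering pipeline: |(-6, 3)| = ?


|u| = sqrt((-6)^2 + 3^2) = sqrt(45) = 6.7082

6.7082


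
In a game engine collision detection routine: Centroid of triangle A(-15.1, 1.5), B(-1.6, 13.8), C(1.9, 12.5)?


Centroid = ((x_A+x_B+x_C)/3, (y_A+y_B+y_C)/3)
= (((-15.1)+(-1.6)+1.9)/3, (1.5+13.8+12.5)/3)
= (-4.9333, 9.2667)

(-4.9333, 9.2667)


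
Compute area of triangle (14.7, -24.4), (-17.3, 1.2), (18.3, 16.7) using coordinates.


Area = |x_A(y_B-y_C) + x_B(y_C-y_A) + x_C(y_A-y_B)|/2
= |(-227.85) + (-711.03) + (-468.48)|/2
= 1407.36/2 = 703.68

703.68


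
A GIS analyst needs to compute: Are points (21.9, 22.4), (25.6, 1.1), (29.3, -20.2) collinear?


Cross product: (25.6-21.9)*((-20.2)-22.4) - (1.1-22.4)*(29.3-21.9)
= 0

Yes, collinear


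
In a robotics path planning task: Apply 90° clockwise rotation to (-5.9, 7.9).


90° CW: (x,y) -> (y, -x)
(-5.9,7.9) -> (7.9, 5.9)

(7.9, 5.9)


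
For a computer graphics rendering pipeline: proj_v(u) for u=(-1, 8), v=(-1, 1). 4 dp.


u.v = 9, |v| = sqrt(2) = 1.4142
Scalar projection = u.v / |v| = 9 / sqrt(2) = 6.364

6.364


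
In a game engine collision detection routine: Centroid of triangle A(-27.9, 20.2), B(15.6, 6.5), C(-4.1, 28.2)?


Centroid = ((x_A+x_B+x_C)/3, (y_A+y_B+y_C)/3)
= (((-27.9)+15.6+(-4.1))/3, (20.2+6.5+28.2)/3)
= (-5.4667, 18.3)

(-5.4667, 18.3)


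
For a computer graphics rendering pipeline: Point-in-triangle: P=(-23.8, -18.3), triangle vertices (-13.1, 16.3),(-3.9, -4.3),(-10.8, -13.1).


Cross products: AB x AP = -538.74, BC x BP = -78.52, CA x CP = 394.16
All same sign? no

No, outside


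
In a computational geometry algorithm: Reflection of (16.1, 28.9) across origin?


Reflection over origin: (x,y) -> (-x,-y)
(16.1, 28.9) -> (-16.1, -28.9)

(-16.1, -28.9)


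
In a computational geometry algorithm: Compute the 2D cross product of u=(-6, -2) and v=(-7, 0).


u x v = u_x*v_y - u_y*v_x = (-6)*0 - (-2)*(-7)
= 0 - 14 = -14

-14


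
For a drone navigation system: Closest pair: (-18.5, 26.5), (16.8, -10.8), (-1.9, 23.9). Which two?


d(P0,P1) = 51.3554, d(P0,P2) = 16.8024, d(P1,P2) = 39.418
Closest: P0 and P2

Closest pair: (-18.5, 26.5) and (-1.9, 23.9), distance = 16.8024


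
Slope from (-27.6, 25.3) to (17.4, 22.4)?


slope = (y2-y1)/(x2-x1) = (22.4-25.3)/(17.4-(-27.6)) = (-2.9)/45 = -0.0644

-0.0644


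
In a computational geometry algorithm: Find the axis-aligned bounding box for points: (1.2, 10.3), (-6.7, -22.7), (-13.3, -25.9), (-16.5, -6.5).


x range: [-16.5, 1.2]
y range: [-25.9, 10.3]
Bounding box: (-16.5,-25.9) to (1.2,10.3)

(-16.5,-25.9) to (1.2,10.3)


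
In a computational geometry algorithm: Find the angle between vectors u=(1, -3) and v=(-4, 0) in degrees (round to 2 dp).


u.v = -4, |u| = sqrt(10) = 3.1623, |v| = sqrt(16) = 4
cos(theta) = u.v/(|u||v|) = -4/sqrt(160) = -0.316228
theta = acos(-0.316228) = 108.43 degrees

108.43 degrees


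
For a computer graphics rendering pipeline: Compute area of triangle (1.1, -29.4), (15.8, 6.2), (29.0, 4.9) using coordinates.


Area = |x_A(y_B-y_C) + x_B(y_C-y_A) + x_C(y_A-y_B)|/2
= |1.43 + 541.94 + (-1032.4)|/2
= 489.03/2 = 244.515

244.515


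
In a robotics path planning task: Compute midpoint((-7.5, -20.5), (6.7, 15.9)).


M = (((-7.5)+6.7)/2, ((-20.5)+15.9)/2)
= (-0.4, -2.3)

(-0.4, -2.3)


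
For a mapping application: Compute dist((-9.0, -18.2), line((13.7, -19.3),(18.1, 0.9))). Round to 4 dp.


|cross product| = 463.38
|line direction| = sqrt(427.4) = 20.6737
Distance = 463.38/sqrt(427.4) = 22.414

22.414


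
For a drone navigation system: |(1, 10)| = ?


|u| = sqrt(1^2 + 10^2) = sqrt(101) = 10.0499

10.0499


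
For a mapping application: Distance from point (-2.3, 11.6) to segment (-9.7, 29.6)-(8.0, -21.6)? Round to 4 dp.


Project P onto AB: t = 0.3587 (clamped to [0,1])
Closest point on segment: (-3.3517, 11.2364)
Distance: 1.1127

1.1127


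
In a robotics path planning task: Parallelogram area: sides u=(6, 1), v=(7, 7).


|u x v| = |6*7 - 1*7|
= |42 - 7| = 35

35


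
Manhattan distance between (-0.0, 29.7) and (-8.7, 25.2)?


|0-(-8.7)| + |29.7-25.2| = 8.7 + 4.5 = 13.2

13.2


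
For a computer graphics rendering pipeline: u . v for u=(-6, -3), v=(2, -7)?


u . v = u_x*v_x + u_y*v_y = (-6)*2 + (-3)*(-7)
= (-12) + 21 = 9

9


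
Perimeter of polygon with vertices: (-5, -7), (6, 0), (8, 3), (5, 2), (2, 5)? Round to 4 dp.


Sides: (-5, -7)->(6, 0): sqrt(170) = 13.038405, (6, 0)->(8, 3): sqrt(13) = 3.605551, (8, 3)->(5, 2): sqrt(10) = 3.162278, (5, 2)->(2, 5): sqrt(18) = 4.242641, (2, 5)->(-5, -7): sqrt(193) = 13.892444
Sum = 37.941319
Perimeter = 37.9413

37.9413


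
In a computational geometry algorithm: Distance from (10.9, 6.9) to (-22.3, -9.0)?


dx=-33.2, dy=-15.9
d^2 = (-33.2)^2 + (-15.9)^2 = 1355.05
d = sqrt(1355.05) = 36.811

36.811


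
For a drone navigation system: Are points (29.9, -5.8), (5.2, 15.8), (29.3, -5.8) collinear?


Cross product: (5.2-29.9)*((-5.8)-(-5.8)) - (15.8-(-5.8))*(29.3-29.9)
= 12.96

No, not collinear


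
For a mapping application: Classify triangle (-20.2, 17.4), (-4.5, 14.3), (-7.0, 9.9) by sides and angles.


Side lengths squared: AB^2=256.1, BC^2=25.61, CA^2=230.49
Sorted: [25.61, 230.49, 256.1]
By sides: Scalene, By angles: Right

Scalene, Right


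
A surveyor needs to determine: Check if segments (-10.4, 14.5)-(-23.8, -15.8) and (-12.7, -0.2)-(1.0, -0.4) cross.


Cross products: d1=201.85, d2=-215.94, d3=127.29, d4=545.08
d1*d2 < 0 and d3*d4 < 0? no

No, they don't intersect


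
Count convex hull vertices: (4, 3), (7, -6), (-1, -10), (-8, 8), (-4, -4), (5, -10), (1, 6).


Convex hull vertices (CCW): (-8, 8), (-4, -4), (-1, -10), (5, -10), (7, -6), (4, 3), (1, 6)
Count = 7

7


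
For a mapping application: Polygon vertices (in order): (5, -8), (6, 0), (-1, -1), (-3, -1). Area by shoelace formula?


Shoelace sum: (5*0 - 6*(-8)) + (6*(-1) - (-1)*0) + ((-1)*(-1) - (-3)*(-1)) + ((-3)*(-8) - 5*(-1))
= 69
Area = |69|/2 = 34.5

34.5


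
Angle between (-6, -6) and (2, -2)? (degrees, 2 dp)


u.v = 0, |u| = sqrt(72) = 8.4853, |v| = sqrt(8) = 2.8284
cos(theta) = u.v/(|u||v|) = 0/sqrt(576) = 0
theta = acos(0) = 90 degrees

90 degrees


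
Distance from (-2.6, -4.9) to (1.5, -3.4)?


dx=4.1, dy=1.5
d^2 = 4.1^2 + 1.5^2 = 19.06
d = sqrt(19.06) = 4.3658

4.3658


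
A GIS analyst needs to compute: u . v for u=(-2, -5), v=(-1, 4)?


u . v = u_x*v_x + u_y*v_y = (-2)*(-1) + (-5)*4
= 2 + (-20) = -18

-18


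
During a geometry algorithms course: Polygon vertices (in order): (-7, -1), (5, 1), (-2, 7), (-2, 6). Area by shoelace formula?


Shoelace sum: ((-7)*1 - 5*(-1)) + (5*7 - (-2)*1) + ((-2)*6 - (-2)*7) + ((-2)*(-1) - (-7)*6)
= 81
Area = |81|/2 = 40.5

40.5


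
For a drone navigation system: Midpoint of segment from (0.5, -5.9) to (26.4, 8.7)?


M = ((0.5+26.4)/2, ((-5.9)+8.7)/2)
= (13.45, 1.4)

(13.45, 1.4)


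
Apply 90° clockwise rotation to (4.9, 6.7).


90° CW: (x,y) -> (y, -x)
(4.9,6.7) -> (6.7, -4.9)

(6.7, -4.9)


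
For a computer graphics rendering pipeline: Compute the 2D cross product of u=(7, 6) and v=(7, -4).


u x v = u_x*v_y - u_y*v_x = 7*(-4) - 6*7
= (-28) - 42 = -70

-70


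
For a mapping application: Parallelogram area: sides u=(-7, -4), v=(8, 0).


|u x v| = |(-7)*0 - (-4)*8|
= |0 - (-32)| = 32

32


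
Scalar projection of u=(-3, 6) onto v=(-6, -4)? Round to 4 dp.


u.v = -6, |v| = sqrt(52) = 7.2111
Scalar projection = u.v / |v| = -6 / sqrt(52) = -0.8321

-0.8321


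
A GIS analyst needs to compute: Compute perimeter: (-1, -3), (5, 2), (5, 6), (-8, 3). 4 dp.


Sides: (-1, -3)->(5, 2): sqrt(61) = 7.81025, (5, 2)->(5, 6): sqrt(16) = 4, (5, 6)->(-8, 3): sqrt(178) = 13.341664, (-8, 3)->(-1, -3): sqrt(85) = 9.219544
Sum = 34.371458
Perimeter = 34.3715

34.3715


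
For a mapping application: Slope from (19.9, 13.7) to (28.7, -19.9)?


slope = (y2-y1)/(x2-x1) = ((-19.9)-13.7)/(28.7-19.9) = (-33.6)/8.8 = -3.8182

-3.8182


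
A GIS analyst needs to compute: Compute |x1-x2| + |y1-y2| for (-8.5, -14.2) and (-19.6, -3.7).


|(-8.5)-(-19.6)| + |(-14.2)-(-3.7)| = 11.1 + 10.5 = 21.6

21.6


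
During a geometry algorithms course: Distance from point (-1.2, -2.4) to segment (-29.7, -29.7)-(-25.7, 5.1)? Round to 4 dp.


Project P onto AB: t = 0.8672 (clamped to [0,1])
Closest point on segment: (-26.2314, 0.4772)
Distance: 25.1962

25.1962


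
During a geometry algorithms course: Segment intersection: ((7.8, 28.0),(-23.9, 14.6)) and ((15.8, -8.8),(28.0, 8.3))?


Cross products: d1=585.76, d2=964.35, d3=1273.76, d4=895.17
d1*d2 < 0 and d3*d4 < 0? no

No, they don't intersect


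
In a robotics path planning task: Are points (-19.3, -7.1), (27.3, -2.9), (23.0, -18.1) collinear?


Cross product: (27.3-(-19.3))*((-18.1)-(-7.1)) - ((-2.9)-(-7.1))*(23-(-19.3))
= -690.26

No, not collinear


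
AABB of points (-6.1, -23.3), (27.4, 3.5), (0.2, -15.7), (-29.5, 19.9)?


x range: [-29.5, 27.4]
y range: [-23.3, 19.9]
Bounding box: (-29.5,-23.3) to (27.4,19.9)

(-29.5,-23.3) to (27.4,19.9)


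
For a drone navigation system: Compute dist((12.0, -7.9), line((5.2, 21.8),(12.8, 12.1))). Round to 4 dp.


|cross product| = 159.76
|line direction| = sqrt(151.85) = 12.3227
Distance = 159.76/sqrt(151.85) = 12.9646

12.9646


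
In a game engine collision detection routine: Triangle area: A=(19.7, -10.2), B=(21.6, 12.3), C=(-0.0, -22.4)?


Area = |x_A(y_B-y_C) + x_B(y_C-y_A) + x_C(y_A-y_B)|/2
= |683.59 + (-263.52) + 0|/2
= 420.07/2 = 210.035

210.035


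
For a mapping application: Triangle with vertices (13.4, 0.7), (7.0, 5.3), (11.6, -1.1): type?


Side lengths squared: AB^2=62.12, BC^2=62.12, CA^2=6.48
Sorted: [6.48, 62.12, 62.12]
By sides: Isosceles, By angles: Acute

Isosceles, Acute


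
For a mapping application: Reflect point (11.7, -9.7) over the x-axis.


Reflection over x-axis: (x,y) -> (x,-y)
(11.7, -9.7) -> (11.7, 9.7)

(11.7, 9.7)


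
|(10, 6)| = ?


|u| = sqrt(10^2 + 6^2) = sqrt(136) = 11.6619

11.6619


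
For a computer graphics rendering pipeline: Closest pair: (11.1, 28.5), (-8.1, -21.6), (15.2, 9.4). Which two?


d(P0,P1) = 53.6531, d(P0,P2) = 19.5351, d(P1,P2) = 38.78
Closest: P0 and P2

Closest pair: (11.1, 28.5) and (15.2, 9.4), distance = 19.5351


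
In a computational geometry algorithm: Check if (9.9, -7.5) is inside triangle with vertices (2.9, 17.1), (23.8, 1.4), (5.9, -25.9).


Cross products: AB x AP = -404.24, BC x BP = -220.16, CA x CP = -227.2
All same sign? yes

Yes, inside


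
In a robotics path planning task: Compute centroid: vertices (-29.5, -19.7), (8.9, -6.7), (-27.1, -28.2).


Centroid = ((x_A+x_B+x_C)/3, (y_A+y_B+y_C)/3)
= (((-29.5)+8.9+(-27.1))/3, ((-19.7)+(-6.7)+(-28.2))/3)
= (-15.9, -18.2)

(-15.9, -18.2)


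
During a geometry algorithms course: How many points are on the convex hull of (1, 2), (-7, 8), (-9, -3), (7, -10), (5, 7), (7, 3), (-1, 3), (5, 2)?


Convex hull vertices (CCW): (-9, -3), (7, -10), (7, 3), (5, 7), (-7, 8)
Count = 5

5


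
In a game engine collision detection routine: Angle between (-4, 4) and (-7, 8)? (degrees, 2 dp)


u.v = 60, |u| = sqrt(32) = 5.6569, |v| = sqrt(113) = 10.6301
cos(theta) = u.v/(|u||v|) = 60/sqrt(3616) = 0.997785
theta = acos(0.997785) = 3.81 degrees

3.81 degrees


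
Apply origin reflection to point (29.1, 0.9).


Reflection over origin: (x,y) -> (-x,-y)
(29.1, 0.9) -> (-29.1, -0.9)

(-29.1, -0.9)


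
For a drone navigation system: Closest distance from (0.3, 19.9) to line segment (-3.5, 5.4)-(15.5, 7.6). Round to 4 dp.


Project P onto AB: t = 0.2846 (clamped to [0,1])
Closest point on segment: (1.9065, 6.026)
Distance: 13.9667

13.9667


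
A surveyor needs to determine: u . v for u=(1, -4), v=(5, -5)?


u . v = u_x*v_x + u_y*v_y = 1*5 + (-4)*(-5)
= 5 + 20 = 25

25


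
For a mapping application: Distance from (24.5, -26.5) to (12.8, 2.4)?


dx=-11.7, dy=28.9
d^2 = (-11.7)^2 + 28.9^2 = 972.1
d = sqrt(972.1) = 31.1785

31.1785


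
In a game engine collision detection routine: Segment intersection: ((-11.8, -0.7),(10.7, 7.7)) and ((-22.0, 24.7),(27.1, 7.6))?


Cross products: d1=-1072.72, d2=-275.53, d3=657.18, d4=-140.01
d1*d2 < 0 and d3*d4 < 0? no

No, they don't intersect


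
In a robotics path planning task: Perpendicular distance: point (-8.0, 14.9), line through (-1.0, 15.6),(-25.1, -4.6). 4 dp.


|cross product| = 124.53
|line direction| = sqrt(988.85) = 31.446
Distance = 124.53/sqrt(988.85) = 3.9601

3.9601


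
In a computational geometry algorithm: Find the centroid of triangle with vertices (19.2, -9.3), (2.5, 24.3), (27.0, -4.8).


Centroid = ((x_A+x_B+x_C)/3, (y_A+y_B+y_C)/3)
= ((19.2+2.5+27)/3, ((-9.3)+24.3+(-4.8))/3)
= (16.2333, 3.4)

(16.2333, 3.4)


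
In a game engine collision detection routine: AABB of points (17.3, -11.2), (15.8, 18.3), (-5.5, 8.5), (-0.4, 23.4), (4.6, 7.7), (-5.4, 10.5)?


x range: [-5.5, 17.3]
y range: [-11.2, 23.4]
Bounding box: (-5.5,-11.2) to (17.3,23.4)

(-5.5,-11.2) to (17.3,23.4)


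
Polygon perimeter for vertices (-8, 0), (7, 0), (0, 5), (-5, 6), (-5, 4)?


Sides: (-8, 0)->(7, 0): sqrt(225) = 15, (7, 0)->(0, 5): sqrt(74) = 8.602325, (0, 5)->(-5, 6): sqrt(26) = 5.09902, (-5, 6)->(-5, 4): sqrt(4) = 2, (-5, 4)->(-8, 0): sqrt(25) = 5
Sum = 35.701345
Perimeter = 35.7013

35.7013


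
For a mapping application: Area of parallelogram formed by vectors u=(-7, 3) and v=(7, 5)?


|u x v| = |(-7)*5 - 3*7|
= |(-35) - 21| = 56

56


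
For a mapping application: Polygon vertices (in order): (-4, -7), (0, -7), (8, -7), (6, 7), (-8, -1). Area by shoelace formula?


Shoelace sum: ((-4)*(-7) - 0*(-7)) + (0*(-7) - 8*(-7)) + (8*7 - 6*(-7)) + (6*(-1) - (-8)*7) + ((-8)*(-7) - (-4)*(-1))
= 284
Area = |284|/2 = 142

142


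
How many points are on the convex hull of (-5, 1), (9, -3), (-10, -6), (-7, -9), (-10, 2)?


Convex hull vertices (CCW): (-10, -6), (-7, -9), (9, -3), (-5, 1), (-10, 2)
Count = 5

5


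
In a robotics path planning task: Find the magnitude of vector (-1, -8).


|u| = sqrt((-1)^2 + (-8)^2) = sqrt(65) = 8.0623

8.0623


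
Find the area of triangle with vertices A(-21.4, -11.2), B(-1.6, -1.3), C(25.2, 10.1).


Area = |x_A(y_B-y_C) + x_B(y_C-y_A) + x_C(y_A-y_B)|/2
= |243.96 + (-34.08) + (-249.48)|/2
= 39.6/2 = 19.8

19.8


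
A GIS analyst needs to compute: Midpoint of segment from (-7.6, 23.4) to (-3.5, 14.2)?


M = (((-7.6)+(-3.5))/2, (23.4+14.2)/2)
= (-5.55, 18.8)

(-5.55, 18.8)


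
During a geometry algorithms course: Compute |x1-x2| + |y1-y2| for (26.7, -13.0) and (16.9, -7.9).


|26.7-16.9| + |(-13)-(-7.9)| = 9.8 + 5.1 = 14.9

14.9


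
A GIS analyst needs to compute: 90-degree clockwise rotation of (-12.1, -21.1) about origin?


90° CW: (x,y) -> (y, -x)
(-12.1,-21.1) -> (-21.1, 12.1)

(-21.1, 12.1)


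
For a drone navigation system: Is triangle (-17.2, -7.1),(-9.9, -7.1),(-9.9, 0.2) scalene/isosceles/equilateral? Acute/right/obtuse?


Side lengths squared: AB^2=53.29, BC^2=53.29, CA^2=106.58
Sorted: [53.29, 53.29, 106.58]
By sides: Isosceles, By angles: Right

Isosceles, Right


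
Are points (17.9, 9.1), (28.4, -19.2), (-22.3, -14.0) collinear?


Cross product: (28.4-17.9)*((-14)-9.1) - ((-19.2)-9.1)*((-22.3)-17.9)
= -1380.21

No, not collinear


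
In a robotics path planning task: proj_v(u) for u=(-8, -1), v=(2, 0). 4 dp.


u.v = -16, |v| = sqrt(4) = 2
Scalar projection = u.v / |v| = -16 / sqrt(4) = -8

-8


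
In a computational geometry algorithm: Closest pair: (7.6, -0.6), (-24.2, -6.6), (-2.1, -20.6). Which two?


d(P0,P1) = 32.3611, d(P0,P2) = 22.2281, d(P1,P2) = 26.1612
Closest: P0 and P2

Closest pair: (7.6, -0.6) and (-2.1, -20.6), distance = 22.2281


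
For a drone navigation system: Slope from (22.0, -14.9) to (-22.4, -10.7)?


slope = (y2-y1)/(x2-x1) = ((-10.7)-(-14.9))/((-22.4)-22) = 4.2/(-44.4) = -0.0946

-0.0946


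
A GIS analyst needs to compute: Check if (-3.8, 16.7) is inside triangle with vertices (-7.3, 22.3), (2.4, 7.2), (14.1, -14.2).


Cross products: AB x AP = -1.47, BC x BP = -21.53, CA x CP = -7.91
All same sign? yes

Yes, inside


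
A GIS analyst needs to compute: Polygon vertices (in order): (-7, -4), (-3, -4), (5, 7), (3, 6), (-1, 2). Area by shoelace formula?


Shoelace sum: ((-7)*(-4) - (-3)*(-4)) + ((-3)*7 - 5*(-4)) + (5*6 - 3*7) + (3*2 - (-1)*6) + ((-1)*(-4) - (-7)*2)
= 54
Area = |54|/2 = 27

27


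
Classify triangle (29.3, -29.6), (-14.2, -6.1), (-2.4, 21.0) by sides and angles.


Side lengths squared: AB^2=2444.5, BC^2=873.65, CA^2=3565.25
Sorted: [873.65, 2444.5, 3565.25]
By sides: Scalene, By angles: Obtuse

Scalene, Obtuse


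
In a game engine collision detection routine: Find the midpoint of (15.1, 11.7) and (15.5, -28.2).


M = ((15.1+15.5)/2, (11.7+(-28.2))/2)
= (15.3, -8.25)

(15.3, -8.25)


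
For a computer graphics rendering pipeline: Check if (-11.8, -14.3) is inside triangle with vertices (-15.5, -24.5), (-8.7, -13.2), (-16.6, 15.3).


Cross products: AB x AP = 27.55, BC x BP = 97.04, CA x CP = 158.48
All same sign? yes

Yes, inside


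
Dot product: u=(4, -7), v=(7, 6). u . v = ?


u . v = u_x*v_x + u_y*v_y = 4*7 + (-7)*6
= 28 + (-42) = -14

-14


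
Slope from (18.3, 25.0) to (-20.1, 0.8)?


slope = (y2-y1)/(x2-x1) = (0.8-25)/((-20.1)-18.3) = (-24.2)/(-38.4) = 0.6302

0.6302


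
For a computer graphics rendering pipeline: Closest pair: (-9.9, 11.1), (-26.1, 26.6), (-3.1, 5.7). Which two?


d(P0,P1) = 22.4207, d(P0,P2) = 8.6833, d(P1,P2) = 31.0775
Closest: P0 and P2

Closest pair: (-9.9, 11.1) and (-3.1, 5.7), distance = 8.6833


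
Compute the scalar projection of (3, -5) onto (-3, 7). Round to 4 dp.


u.v = -44, |v| = sqrt(58) = 7.6158
Scalar projection = u.v / |v| = -44 / sqrt(58) = -5.7775

-5.7775


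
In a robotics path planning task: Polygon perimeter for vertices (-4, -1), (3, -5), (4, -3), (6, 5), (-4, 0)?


Sides: (-4, -1)->(3, -5): sqrt(65) = 8.062258, (3, -5)->(4, -3): sqrt(5) = 2.236068, (4, -3)->(6, 5): sqrt(68) = 8.246211, (6, 5)->(-4, 0): sqrt(125) = 11.18034, (-4, 0)->(-4, -1): sqrt(1) = 1
Sum = 30.724877
Perimeter = 30.7249

30.7249


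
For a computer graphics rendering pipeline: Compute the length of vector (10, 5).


|u| = sqrt(10^2 + 5^2) = sqrt(125) = 11.1803

11.1803


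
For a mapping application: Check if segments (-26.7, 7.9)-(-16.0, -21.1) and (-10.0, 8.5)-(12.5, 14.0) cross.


Cross products: d1=78.35, d2=-633, d3=490.72, d4=1202.07
d1*d2 < 0 and d3*d4 < 0? no

No, they don't intersect


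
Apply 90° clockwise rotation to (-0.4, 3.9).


90° CW: (x,y) -> (y, -x)
(-0.4,3.9) -> (3.9, 0.4)

(3.9, 0.4)


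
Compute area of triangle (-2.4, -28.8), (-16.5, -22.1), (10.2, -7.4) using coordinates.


Area = |x_A(y_B-y_C) + x_B(y_C-y_A) + x_C(y_A-y_B)|/2
= |35.28 + (-353.1) + (-68.34)|/2
= 386.16/2 = 193.08

193.08


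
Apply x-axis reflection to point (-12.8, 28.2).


Reflection over x-axis: (x,y) -> (x,-y)
(-12.8, 28.2) -> (-12.8, -28.2)

(-12.8, -28.2)


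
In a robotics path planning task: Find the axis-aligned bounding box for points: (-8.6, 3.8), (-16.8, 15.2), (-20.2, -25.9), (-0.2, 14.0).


x range: [-20.2, -0.2]
y range: [-25.9, 15.2]
Bounding box: (-20.2,-25.9) to (-0.2,15.2)

(-20.2,-25.9) to (-0.2,15.2)


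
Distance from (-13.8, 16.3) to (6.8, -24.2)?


dx=20.6, dy=-40.5
d^2 = 20.6^2 + (-40.5)^2 = 2064.61
d = sqrt(2064.61) = 45.438

45.438


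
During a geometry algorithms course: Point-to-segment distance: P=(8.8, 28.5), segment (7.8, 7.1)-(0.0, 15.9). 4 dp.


Project P onto AB: t = 1 (clamped to [0,1])
Closest point on segment: (0, 15.9)
Distance: 15.3688

15.3688


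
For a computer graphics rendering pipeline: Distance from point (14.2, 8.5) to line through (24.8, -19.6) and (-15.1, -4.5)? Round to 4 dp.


|cross product| = 961.13
|line direction| = sqrt(1820.02) = 42.6617
Distance = 961.13/sqrt(1820.02) = 22.5291

22.5291


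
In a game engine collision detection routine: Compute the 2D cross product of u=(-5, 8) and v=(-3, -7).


u x v = u_x*v_y - u_y*v_x = (-5)*(-7) - 8*(-3)
= 35 - (-24) = 59

59


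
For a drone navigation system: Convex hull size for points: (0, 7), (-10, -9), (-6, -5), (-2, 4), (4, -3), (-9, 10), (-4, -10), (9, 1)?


Convex hull vertices (CCW): (-10, -9), (-4, -10), (9, 1), (0, 7), (-9, 10)
Count = 5

5


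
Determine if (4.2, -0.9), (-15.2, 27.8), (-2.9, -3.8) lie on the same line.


Cross product: ((-15.2)-4.2)*((-3.8)-(-0.9)) - (27.8-(-0.9))*((-2.9)-4.2)
= 260.03

No, not collinear


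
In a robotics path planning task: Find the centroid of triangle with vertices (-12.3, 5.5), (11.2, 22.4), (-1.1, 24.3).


Centroid = ((x_A+x_B+x_C)/3, (y_A+y_B+y_C)/3)
= (((-12.3)+11.2+(-1.1))/3, (5.5+22.4+24.3)/3)
= (-0.7333, 17.4)

(-0.7333, 17.4)


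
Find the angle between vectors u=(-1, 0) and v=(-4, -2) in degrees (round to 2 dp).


u.v = 4, |u| = sqrt(1) = 1, |v| = sqrt(20) = 4.4721
cos(theta) = u.v/(|u||v|) = 4/sqrt(20) = 0.894427
theta = acos(0.894427) = 26.57 degrees

26.57 degrees


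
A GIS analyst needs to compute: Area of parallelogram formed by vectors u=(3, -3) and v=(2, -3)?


|u x v| = |3*(-3) - (-3)*2|
= |(-9) - (-6)| = 3

3


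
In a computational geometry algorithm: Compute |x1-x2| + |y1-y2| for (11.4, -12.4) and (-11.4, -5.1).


|11.4-(-11.4)| + |(-12.4)-(-5.1)| = 22.8 + 7.3 = 30.1

30.1


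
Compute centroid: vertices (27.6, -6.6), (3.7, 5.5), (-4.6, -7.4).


Centroid = ((x_A+x_B+x_C)/3, (y_A+y_B+y_C)/3)
= ((27.6+3.7+(-4.6))/3, ((-6.6)+5.5+(-7.4))/3)
= (8.9, -2.8333)

(8.9, -2.8333)


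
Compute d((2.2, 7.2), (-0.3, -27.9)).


dx=-2.5, dy=-35.1
d^2 = (-2.5)^2 + (-35.1)^2 = 1238.26
d = sqrt(1238.26) = 35.1889

35.1889


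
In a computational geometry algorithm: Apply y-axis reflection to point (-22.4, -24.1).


Reflection over y-axis: (x,y) -> (-x,y)
(-22.4, -24.1) -> (22.4, -24.1)

(22.4, -24.1)


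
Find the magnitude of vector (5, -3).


|u| = sqrt(5^2 + (-3)^2) = sqrt(34) = 5.831

5.831


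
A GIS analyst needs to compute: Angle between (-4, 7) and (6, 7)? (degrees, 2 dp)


u.v = 25, |u| = sqrt(65) = 8.0623, |v| = sqrt(85) = 9.2195
cos(theta) = u.v/(|u||v|) = 25/sqrt(5525) = 0.336336
theta = acos(0.336336) = 70.35 degrees

70.35 degrees


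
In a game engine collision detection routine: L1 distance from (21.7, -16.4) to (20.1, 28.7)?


|21.7-20.1| + |(-16.4)-28.7| = 1.6 + 45.1 = 46.7

46.7


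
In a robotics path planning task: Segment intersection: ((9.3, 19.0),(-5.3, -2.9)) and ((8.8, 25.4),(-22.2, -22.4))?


Cross products: d1=222.3, d2=203.32, d3=-104.39, d4=-85.41
d1*d2 < 0 and d3*d4 < 0? no

No, they don't intersect


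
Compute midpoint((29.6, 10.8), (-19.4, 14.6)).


M = ((29.6+(-19.4))/2, (10.8+14.6)/2)
= (5.1, 12.7)

(5.1, 12.7)


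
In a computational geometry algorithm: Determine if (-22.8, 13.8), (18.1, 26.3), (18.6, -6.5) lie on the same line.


Cross product: (18.1-(-22.8))*((-6.5)-13.8) - (26.3-13.8)*(18.6-(-22.8))
= -1347.77

No, not collinear


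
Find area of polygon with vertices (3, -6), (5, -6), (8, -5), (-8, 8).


Shoelace sum: (3*(-6) - 5*(-6)) + (5*(-5) - 8*(-6)) + (8*8 - (-8)*(-5)) + ((-8)*(-6) - 3*8)
= 83
Area = |83|/2 = 41.5

41.5


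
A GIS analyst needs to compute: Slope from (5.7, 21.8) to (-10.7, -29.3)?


slope = (y2-y1)/(x2-x1) = ((-29.3)-21.8)/((-10.7)-5.7) = (-51.1)/(-16.4) = 3.1159

3.1159


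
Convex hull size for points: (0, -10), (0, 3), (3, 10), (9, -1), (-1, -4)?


Convex hull vertices (CCW): (-1, -4), (0, -10), (9, -1), (3, 10), (0, 3)
Count = 5

5


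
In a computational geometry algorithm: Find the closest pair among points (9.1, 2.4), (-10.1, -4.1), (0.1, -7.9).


d(P0,P1) = 20.2704, d(P0,P2) = 13.6781, d(P1,P2) = 10.8849
Closest: P1 and P2

Closest pair: (-10.1, -4.1) and (0.1, -7.9), distance = 10.8849


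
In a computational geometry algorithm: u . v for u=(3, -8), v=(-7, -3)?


u . v = u_x*v_x + u_y*v_y = 3*(-7) + (-8)*(-3)
= (-21) + 24 = 3

3


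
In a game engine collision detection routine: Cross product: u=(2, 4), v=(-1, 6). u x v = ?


u x v = u_x*v_y - u_y*v_x = 2*6 - 4*(-1)
= 12 - (-4) = 16

16


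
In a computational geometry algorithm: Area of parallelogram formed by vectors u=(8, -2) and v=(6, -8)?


|u x v| = |8*(-8) - (-2)*6|
= |(-64) - (-12)| = 52

52


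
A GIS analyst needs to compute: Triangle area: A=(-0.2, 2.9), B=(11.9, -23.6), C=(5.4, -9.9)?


Area = |x_A(y_B-y_C) + x_B(y_C-y_A) + x_C(y_A-y_B)|/2
= |2.74 + (-152.32) + 143.1|/2
= 6.48/2 = 3.24

3.24


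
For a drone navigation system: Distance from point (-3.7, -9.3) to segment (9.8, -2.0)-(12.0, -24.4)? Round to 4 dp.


Project P onto AB: t = 0.2642 (clamped to [0,1])
Closest point on segment: (10.3811, -7.917)
Distance: 14.1489

14.1489


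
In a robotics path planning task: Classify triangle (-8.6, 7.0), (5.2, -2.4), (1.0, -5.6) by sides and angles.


Side lengths squared: AB^2=278.8, BC^2=27.88, CA^2=250.92
Sorted: [27.88, 250.92, 278.8]
By sides: Scalene, By angles: Right

Scalene, Right


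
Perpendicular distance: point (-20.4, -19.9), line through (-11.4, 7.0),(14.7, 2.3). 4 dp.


|cross product| = 744.39
|line direction| = sqrt(703.3) = 26.5198
Distance = 744.39/sqrt(703.3) = 28.0692

28.0692


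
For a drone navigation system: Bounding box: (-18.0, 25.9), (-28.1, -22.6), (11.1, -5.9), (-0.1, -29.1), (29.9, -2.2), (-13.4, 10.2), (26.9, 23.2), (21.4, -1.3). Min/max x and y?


x range: [-28.1, 29.9]
y range: [-29.1, 25.9]
Bounding box: (-28.1,-29.1) to (29.9,25.9)

(-28.1,-29.1) to (29.9,25.9)


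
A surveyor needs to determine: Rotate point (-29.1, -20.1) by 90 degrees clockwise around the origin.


90° CW: (x,y) -> (y, -x)
(-29.1,-20.1) -> (-20.1, 29.1)

(-20.1, 29.1)


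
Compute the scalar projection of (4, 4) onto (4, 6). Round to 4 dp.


u.v = 40, |v| = sqrt(52) = 7.2111
Scalar projection = u.v / |v| = 40 / sqrt(52) = 5.547

5.547


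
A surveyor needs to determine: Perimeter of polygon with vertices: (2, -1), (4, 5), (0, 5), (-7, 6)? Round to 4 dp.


Sides: (2, -1)->(4, 5): sqrt(40) = 6.324555, (4, 5)->(0, 5): sqrt(16) = 4, (0, 5)->(-7, 6): sqrt(50) = 7.071068, (-7, 6)->(2, -1): sqrt(130) = 11.401754
Sum = 28.797377
Perimeter = 28.7974

28.7974


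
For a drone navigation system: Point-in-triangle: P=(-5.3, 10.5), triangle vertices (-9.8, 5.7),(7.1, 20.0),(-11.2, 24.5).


Cross products: AB x AP = 16.77, BC x BP = 229.65, CA x CP = 91.32
All same sign? yes

Yes, inside


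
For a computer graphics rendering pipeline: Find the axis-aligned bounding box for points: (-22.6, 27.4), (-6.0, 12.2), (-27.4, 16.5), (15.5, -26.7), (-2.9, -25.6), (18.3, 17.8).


x range: [-27.4, 18.3]
y range: [-26.7, 27.4]
Bounding box: (-27.4,-26.7) to (18.3,27.4)

(-27.4,-26.7) to (18.3,27.4)


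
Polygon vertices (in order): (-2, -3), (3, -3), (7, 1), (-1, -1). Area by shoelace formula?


Shoelace sum: ((-2)*(-3) - 3*(-3)) + (3*1 - 7*(-3)) + (7*(-1) - (-1)*1) + ((-1)*(-3) - (-2)*(-1))
= 34
Area = |34|/2 = 17

17


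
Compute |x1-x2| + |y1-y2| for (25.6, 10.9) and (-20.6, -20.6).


|25.6-(-20.6)| + |10.9-(-20.6)| = 46.2 + 31.5 = 77.7

77.7


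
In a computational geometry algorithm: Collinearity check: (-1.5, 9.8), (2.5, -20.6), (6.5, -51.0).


Cross product: (2.5-(-1.5))*((-51)-9.8) - ((-20.6)-9.8)*(6.5-(-1.5))
= 0

Yes, collinear


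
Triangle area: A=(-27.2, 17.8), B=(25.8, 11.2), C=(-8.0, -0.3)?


Area = |x_A(y_B-y_C) + x_B(y_C-y_A) + x_C(y_A-y_B)|/2
= |(-312.8) + (-466.98) + (-52.8)|/2
= 832.58/2 = 416.29

416.29


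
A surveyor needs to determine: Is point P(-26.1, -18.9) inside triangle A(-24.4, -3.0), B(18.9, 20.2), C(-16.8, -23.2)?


Cross products: AB x AP = -649.03, BC x BP = -557.13, CA x CP = 155.18
All same sign? no

No, outside


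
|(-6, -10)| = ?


|u| = sqrt((-6)^2 + (-10)^2) = sqrt(136) = 11.6619

11.6619


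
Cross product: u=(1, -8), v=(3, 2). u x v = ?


u x v = u_x*v_y - u_y*v_x = 1*2 - (-8)*3
= 2 - (-24) = 26

26


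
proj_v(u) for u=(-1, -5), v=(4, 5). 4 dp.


u.v = -29, |v| = sqrt(41) = 6.4031
Scalar projection = u.v / |v| = -29 / sqrt(41) = -4.529

-4.529


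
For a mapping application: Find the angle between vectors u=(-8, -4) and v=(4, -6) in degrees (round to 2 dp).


u.v = -8, |u| = sqrt(80) = 8.9443, |v| = sqrt(52) = 7.2111
cos(theta) = u.v/(|u||v|) = -8/sqrt(4160) = -0.124035
theta = acos(-0.124035) = 97.13 degrees

97.13 degrees


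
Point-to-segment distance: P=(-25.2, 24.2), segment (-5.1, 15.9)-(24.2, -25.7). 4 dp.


Project P onto AB: t = 0 (clamped to [0,1])
Closest point on segment: (-5.1, 15.9)
Distance: 21.7463

21.7463


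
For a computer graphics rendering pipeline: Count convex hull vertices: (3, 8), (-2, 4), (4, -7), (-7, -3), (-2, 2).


Convex hull vertices (CCW): (-7, -3), (4, -7), (3, 8), (-2, 4)
Count = 4

4


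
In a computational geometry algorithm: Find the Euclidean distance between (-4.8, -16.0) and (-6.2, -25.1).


dx=-1.4, dy=-9.1
d^2 = (-1.4)^2 + (-9.1)^2 = 84.77
d = sqrt(84.77) = 9.2071

9.2071


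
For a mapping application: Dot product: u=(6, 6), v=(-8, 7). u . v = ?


u . v = u_x*v_x + u_y*v_y = 6*(-8) + 6*7
= (-48) + 42 = -6

-6


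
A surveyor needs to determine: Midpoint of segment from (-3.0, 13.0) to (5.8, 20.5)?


M = (((-3)+5.8)/2, (13+20.5)/2)
= (1.4, 16.75)

(1.4, 16.75)


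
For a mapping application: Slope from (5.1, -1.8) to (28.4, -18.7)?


slope = (y2-y1)/(x2-x1) = ((-18.7)-(-1.8))/(28.4-5.1) = (-16.9)/23.3 = -0.7253

-0.7253


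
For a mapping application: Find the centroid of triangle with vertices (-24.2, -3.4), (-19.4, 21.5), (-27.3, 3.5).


Centroid = ((x_A+x_B+x_C)/3, (y_A+y_B+y_C)/3)
= (((-24.2)+(-19.4)+(-27.3))/3, ((-3.4)+21.5+3.5)/3)
= (-23.6333, 7.2)

(-23.6333, 7.2)


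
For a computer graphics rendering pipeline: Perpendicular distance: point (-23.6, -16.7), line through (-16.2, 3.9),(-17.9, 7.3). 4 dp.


|cross product| = 60.18
|line direction| = sqrt(14.45) = 3.8013
Distance = 60.18/sqrt(14.45) = 15.8314

15.8314


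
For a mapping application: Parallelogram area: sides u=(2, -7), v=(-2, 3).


|u x v| = |2*3 - (-7)*(-2)|
= |6 - 14| = 8

8


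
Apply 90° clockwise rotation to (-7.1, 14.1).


90° CW: (x,y) -> (y, -x)
(-7.1,14.1) -> (14.1, 7.1)

(14.1, 7.1)


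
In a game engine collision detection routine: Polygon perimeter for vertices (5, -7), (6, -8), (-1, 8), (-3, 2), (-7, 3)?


Sides: (5, -7)->(6, -8): sqrt(2) = 1.414214, (6, -8)->(-1, 8): sqrt(305) = 17.464249, (-1, 8)->(-3, 2): sqrt(40) = 6.324555, (-3, 2)->(-7, 3): sqrt(17) = 4.123106, (-7, 3)->(5, -7): sqrt(244) = 15.620499
Sum = 44.946623
Perimeter = 44.9466

44.9466


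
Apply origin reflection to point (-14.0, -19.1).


Reflection over origin: (x,y) -> (-x,-y)
(-14, -19.1) -> (14, 19.1)

(14, 19.1)


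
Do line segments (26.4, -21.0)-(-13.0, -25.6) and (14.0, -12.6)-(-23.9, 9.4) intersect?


Cross products: d1=45.56, d2=1086.7, d3=-388, d4=-1429.14
d1*d2 < 0 and d3*d4 < 0? no

No, they don't intersect


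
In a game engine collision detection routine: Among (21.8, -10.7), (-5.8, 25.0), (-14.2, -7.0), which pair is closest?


d(P0,P1) = 45.1248, d(P0,P2) = 36.1896, d(P1,P2) = 33.0841
Closest: P1 and P2

Closest pair: (-5.8, 25.0) and (-14.2, -7.0), distance = 33.0841


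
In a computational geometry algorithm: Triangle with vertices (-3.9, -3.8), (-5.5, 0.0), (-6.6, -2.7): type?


Side lengths squared: AB^2=17, BC^2=8.5, CA^2=8.5
Sorted: [8.5, 8.5, 17]
By sides: Isosceles, By angles: Right

Isosceles, Right


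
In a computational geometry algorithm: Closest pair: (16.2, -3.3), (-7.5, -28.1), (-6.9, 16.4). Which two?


d(P0,P1) = 34.3035, d(P0,P2) = 30.3595, d(P1,P2) = 44.504
Closest: P0 and P2

Closest pair: (16.2, -3.3) and (-6.9, 16.4), distance = 30.3595


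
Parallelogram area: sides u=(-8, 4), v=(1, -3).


|u x v| = |(-8)*(-3) - 4*1|
= |24 - 4| = 20

20


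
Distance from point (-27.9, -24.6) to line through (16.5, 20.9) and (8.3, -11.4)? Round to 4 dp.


|cross product| = 1061.02
|line direction| = sqrt(1110.53) = 33.3246
Distance = 1061.02/sqrt(1110.53) = 31.8389

31.8389


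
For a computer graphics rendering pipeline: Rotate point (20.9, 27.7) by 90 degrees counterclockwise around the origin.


90° CCW: (x,y) -> (-y, x)
(20.9,27.7) -> (-27.7, 20.9)

(-27.7, 20.9)


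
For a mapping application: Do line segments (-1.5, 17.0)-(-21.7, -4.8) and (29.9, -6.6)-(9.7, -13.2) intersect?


Cross products: d1=-683.96, d2=-376.92, d3=1161.24, d4=854.2
d1*d2 < 0 and d3*d4 < 0? no

No, they don't intersect
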